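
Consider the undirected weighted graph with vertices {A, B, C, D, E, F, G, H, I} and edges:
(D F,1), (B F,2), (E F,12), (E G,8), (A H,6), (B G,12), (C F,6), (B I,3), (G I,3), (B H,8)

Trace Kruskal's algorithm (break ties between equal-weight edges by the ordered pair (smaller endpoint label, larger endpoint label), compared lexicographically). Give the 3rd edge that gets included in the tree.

B-I

Kruskal: consider edges lightest-first.
D F (1): add — endpoints in different components.
B F (2): add — endpoints in different components.
B I (3): add — endpoints in different components.
G I (3): add — endpoints in different components.
A H (6): add — endpoints in different components.
C F (6): add — endpoints in different components.
B H (8): add — endpoints in different components.
E G (8): add — endpoints in different components.
The 3rd edge added is B I.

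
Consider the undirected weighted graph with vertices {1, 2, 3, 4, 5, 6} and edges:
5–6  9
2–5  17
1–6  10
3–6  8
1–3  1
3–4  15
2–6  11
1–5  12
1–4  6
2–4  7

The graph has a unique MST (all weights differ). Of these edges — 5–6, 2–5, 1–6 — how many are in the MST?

1

Kruskal: consider edges lightest-first.
1–3 (1): add — endpoints in different components.
1–4 (6): add — endpoints in different components.
2–4 (7): add — endpoints in different components.
3–6 (8): add — endpoints in different components.
5–6 (9): add — endpoints in different components.
MST edge set: {1–3, 1–4, 2–4, 3–6, 5–6}.
Of the listed edges, {5–6} are in the MST → 1.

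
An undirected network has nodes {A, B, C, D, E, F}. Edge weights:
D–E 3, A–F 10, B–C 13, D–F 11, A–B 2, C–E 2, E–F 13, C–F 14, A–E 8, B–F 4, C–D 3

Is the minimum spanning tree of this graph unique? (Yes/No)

No

Sort edges by weight, then run Kruskal:
A–B (2): add. Components now {A,B} {C} {D} {E} {F}
C–E (2): add. Components now {A,B} {C,E} {D} {F}
C–D (3): add. Components now {A,B} {C,D,E} {F}
D–E (3): skip — D and E already connected.
B–F (4): add. Components now {A,B,F} {C,D,E}
A–E (8): add. Components now {A,B,C,D,E,F}
Non-tree edge D–E has weight 3, equal to the heaviest edge on its tree cycle — swapping gives another MST of the same weight. Not unique.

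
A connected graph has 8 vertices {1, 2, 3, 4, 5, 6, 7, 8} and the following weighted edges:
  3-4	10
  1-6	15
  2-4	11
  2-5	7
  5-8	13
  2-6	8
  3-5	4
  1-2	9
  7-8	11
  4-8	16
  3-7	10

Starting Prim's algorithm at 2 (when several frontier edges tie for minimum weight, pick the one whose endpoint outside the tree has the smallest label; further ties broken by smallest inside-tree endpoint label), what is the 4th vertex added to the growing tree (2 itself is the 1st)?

6

Prim's algorithm from 2:
Step 1: frontier [2-5 7, 2-6 8, 1-2 9, 2-4 11] → take 2-5 (7); add 5.
Step 2: frontier [2-6 8, 1-2 9, 2-4 11, 3-5 4, 5-8 13] → take 3-5 (4); add 3.
Step 3: frontier [2-6 8, 1-2 9, 2-4 11, 3-4 10, 3-7 10, 5-8 13] → take 2-6 (8); add 6.
Step 4: frontier [1-2 9, 2-4 11, 3-4 10, 3-7 10, 5-8 13, 1-6 15] → take 1-2 (9); add 1.
Step 5: frontier [2-4 11, 3-4 10, 3-7 10, 5-8 13] → take 3-4 (10); add 4.
Step 6: frontier [3-7 10, 4-8 16, 5-8 13] → take 3-7 (10); add 7.
Step 7: frontier [4-8 16, 5-8 13, 7-8 11] → take 7-8 (11); add 8.
Vertex order: 2, 5, 3, 6, 1, 4, 7, 8. The 4th vertex is 6.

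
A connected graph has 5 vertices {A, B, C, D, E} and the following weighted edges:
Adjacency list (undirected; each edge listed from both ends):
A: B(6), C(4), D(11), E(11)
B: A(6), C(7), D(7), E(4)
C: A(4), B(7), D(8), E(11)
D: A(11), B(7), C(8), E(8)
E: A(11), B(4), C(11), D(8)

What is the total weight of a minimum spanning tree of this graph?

Kruskal: consider edges lightest-first.
A C (4): add. Components now {A,C} {B} {D} {E}
B E (4): add. Components now {A,C} {B,E} {D}
A B (6): add. Components now {A,B,C,E} {D}
B C (7): skip — B and C already connected.
B D (7): add. Components now {A,B,C,D,E}
MST edges: A C, B E, A B, B D; total weight 4+4+6+7 = 21.

21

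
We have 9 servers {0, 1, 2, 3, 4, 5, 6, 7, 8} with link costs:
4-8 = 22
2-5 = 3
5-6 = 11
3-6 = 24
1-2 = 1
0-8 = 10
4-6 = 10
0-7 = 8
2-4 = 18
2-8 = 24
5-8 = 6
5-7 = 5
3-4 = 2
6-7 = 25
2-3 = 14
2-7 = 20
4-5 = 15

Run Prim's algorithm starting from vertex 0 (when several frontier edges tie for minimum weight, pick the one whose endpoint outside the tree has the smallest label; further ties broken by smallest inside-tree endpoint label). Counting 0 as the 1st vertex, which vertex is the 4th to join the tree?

Prim's algorithm from 0:
Step 1: cheapest edge leaving the tree is 0-7 (8); add 7.
Step 2: cheapest edge leaving the tree is 5-7 (5); add 5.
Step 3: cheapest edge leaving the tree is 2-5 (3); add 2.
Step 4: cheapest edge leaving the tree is 1-2 (1); add 1.
Step 5: cheapest edge leaving the tree is 5-8 (6); add 8.
Step 6: cheapest edge leaving the tree is 5-6 (11); add 6.
Step 7: cheapest edge leaving the tree is 4-6 (10); add 4.
Step 8: cheapest edge leaving the tree is 3-4 (2); add 3.
Vertex order: 0, 7, 5, 2, 1, 8, 6, 4, 3. The 4th vertex is 2.

2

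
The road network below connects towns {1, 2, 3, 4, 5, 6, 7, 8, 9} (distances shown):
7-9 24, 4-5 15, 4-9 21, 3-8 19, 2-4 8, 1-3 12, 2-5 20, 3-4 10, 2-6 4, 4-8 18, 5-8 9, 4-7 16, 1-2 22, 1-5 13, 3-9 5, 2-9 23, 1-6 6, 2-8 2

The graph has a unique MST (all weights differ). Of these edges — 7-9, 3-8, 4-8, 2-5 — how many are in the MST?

0

Kruskal: consider edges lightest-first.
2-8 (2): add — endpoints in different components.
2-6 (4): add — endpoints in different components.
3-9 (5): add — endpoints in different components.
1-6 (6): add — endpoints in different components.
2-4 (8): add — endpoints in different components.
5-8 (9): add — endpoints in different components.
3-4 (10): add — endpoints in different components.
1-3 (12): skip — 1 and 3 already connected.
1-5 (13): skip — 1 and 5 already connected.
4-5 (15): skip — 4 and 5 already connected.
4-7 (16): add — endpoints in different components.
MST edge set: {2-8, 2-6, 3-9, 1-6, 2-4, 5-8, 3-4, 4-7}.
Of the listed edges, {} are in the MST → 0.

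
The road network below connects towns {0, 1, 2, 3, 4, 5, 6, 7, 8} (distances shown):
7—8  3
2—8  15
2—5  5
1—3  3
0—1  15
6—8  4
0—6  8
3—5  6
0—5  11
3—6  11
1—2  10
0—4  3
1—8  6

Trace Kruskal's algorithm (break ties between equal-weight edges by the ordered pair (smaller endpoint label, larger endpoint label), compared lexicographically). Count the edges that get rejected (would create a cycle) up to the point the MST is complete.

Kruskal's algorithm — process edges by increasing weight (ties by edge label):
0—4 (3): add — endpoints in different components.
1—3 (3): add — endpoints in different components.
7—8 (3): add — endpoints in different components.
6—8 (4): add — endpoints in different components.
2—5 (5): add — endpoints in different components.
1—8 (6): add — endpoints in different components.
3—5 (6): add — endpoints in different components.
0—6 (8): add — endpoints in different components.
Edges rejected before the tree was complete: 0.

0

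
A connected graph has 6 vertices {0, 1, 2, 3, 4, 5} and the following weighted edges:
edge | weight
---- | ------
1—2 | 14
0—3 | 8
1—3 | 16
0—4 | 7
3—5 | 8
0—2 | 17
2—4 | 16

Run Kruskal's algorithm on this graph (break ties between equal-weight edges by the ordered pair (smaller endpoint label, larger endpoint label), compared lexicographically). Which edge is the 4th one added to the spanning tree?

1-2

Sort edges by weight, then run Kruskal:
0—4 (7): add. Components now {0,4} {1} {2} {3} {5}
0—3 (8): add. Components now {0,3,4} {1} {2} {5}
3—5 (8): add. Components now {0,3,4,5} {1} {2}
1—2 (14): add. Components now {0,3,4,5} {1,2}
1—3 (16): add. Components now {0,1,2,3,4,5}
The 4th edge added is 1—2.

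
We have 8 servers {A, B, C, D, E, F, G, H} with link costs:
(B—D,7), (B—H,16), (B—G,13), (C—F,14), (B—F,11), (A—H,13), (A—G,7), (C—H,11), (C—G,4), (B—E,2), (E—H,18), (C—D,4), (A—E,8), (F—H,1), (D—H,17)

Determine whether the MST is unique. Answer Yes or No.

No

Kruskal's algorithm — process edges by increasing weight (ties by edge label):
F—H (1): add — endpoints in different components.
B—E (2): add — endpoints in different components.
C—D (4): add — endpoints in different components.
C—G (4): add — endpoints in different components.
A—G (7): add — endpoints in different components.
B—D (7): add — endpoints in different components.
A—E (8): skip — A and E already connected.
B—F (11): add — endpoints in different components.
Non-tree edge C—H has weight 11, equal to the heaviest edge on its tree cycle — swapping gives another MST of the same weight. Not unique.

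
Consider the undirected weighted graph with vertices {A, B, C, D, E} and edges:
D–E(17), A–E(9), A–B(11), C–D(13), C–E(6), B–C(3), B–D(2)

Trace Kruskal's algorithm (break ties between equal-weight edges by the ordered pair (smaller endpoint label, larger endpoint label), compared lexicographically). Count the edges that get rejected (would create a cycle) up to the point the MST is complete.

Sort edges by weight, then run Kruskal:
B–D (2): add — endpoints in different components.
B–C (3): add — endpoints in different components.
C–E (6): add — endpoints in different components.
A–E (9): add — endpoints in different components.
Edges rejected before the tree was complete: 0.

0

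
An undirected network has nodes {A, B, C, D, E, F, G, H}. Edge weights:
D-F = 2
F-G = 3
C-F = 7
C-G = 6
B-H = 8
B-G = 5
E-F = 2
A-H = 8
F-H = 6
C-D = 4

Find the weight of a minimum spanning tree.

30

Prim, starting at H.
Step 1: cheapest edge leaving the tree is F-H (6); add F.
Step 2: cheapest edge leaving the tree is D-F (2); add D.
Step 3: cheapest edge leaving the tree is E-F (2); add E.
Step 4: cheapest edge leaving the tree is F-G (3); add G.
Step 5: cheapest edge leaving the tree is C-D (4); add C.
Step 6: cheapest edge leaving the tree is B-G (5); add B.
Step 7: cheapest edge leaving the tree is A-H (8); add A.
MST edges: F-H, D-F, E-F, F-G, C-D, B-G, A-H; total weight 6+2+2+3+4+5+8 = 30.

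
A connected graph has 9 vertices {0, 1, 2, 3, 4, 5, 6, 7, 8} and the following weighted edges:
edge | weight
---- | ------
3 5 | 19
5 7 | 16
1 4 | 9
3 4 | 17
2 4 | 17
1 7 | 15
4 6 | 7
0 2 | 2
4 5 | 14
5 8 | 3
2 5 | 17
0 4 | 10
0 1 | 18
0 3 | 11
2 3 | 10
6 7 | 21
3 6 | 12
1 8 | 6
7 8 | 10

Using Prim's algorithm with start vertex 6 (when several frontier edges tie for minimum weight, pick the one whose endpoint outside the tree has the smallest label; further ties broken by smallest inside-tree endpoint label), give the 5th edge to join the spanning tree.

Prim, starting at 6.
Step 1: cheapest edge leaving the tree is 4 6 (7); add 4.
Step 2: cheapest edge leaving the tree is 1 4 (9); add 1.
Step 3: cheapest edge leaving the tree is 1 8 (6); add 8.
Step 4: cheapest edge leaving the tree is 5 8 (3); add 5.
Step 5: cheapest edge leaving the tree is 0 4 (10); add 0.
Step 6: cheapest edge leaving the tree is 0 2 (2); add 2.
Step 7: cheapest edge leaving the tree is 2 3 (10); add 3.
Step 8: cheapest edge leaving the tree is 7 8 (10); add 7.
The 5th edge added is 0 4.

0-4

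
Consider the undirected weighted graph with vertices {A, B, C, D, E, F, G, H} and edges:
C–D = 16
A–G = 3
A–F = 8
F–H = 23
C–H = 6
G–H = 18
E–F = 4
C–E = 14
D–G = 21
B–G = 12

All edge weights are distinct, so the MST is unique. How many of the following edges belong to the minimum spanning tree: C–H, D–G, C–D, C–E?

Kruskal's algorithm — process edges by increasing weight (ties by edge label):
A–G (3): add — endpoints in different components.
E–F (4): add — endpoints in different components.
C–H (6): add — endpoints in different components.
A–F (8): add — endpoints in different components.
B–G (12): add — endpoints in different components.
C–E (14): add — endpoints in different components.
C–D (16): add — endpoints in different components.
MST edge set: {A–G, E–F, C–H, A–F, B–G, C–E, C–D}.
Of the listed edges, {C–H, C–D, C–E} are in the MST → 3.

3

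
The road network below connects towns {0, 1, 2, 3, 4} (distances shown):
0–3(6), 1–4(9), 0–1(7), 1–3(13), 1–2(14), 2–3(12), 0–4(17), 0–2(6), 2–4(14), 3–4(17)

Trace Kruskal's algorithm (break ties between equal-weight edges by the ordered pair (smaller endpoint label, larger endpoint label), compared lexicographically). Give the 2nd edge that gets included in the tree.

0-3

Sort edges by weight, then run Kruskal:
0–2 (6): add. Components now {0,2} {1} {3} {4}
0–3 (6): add. Components now {0,2,3} {1} {4}
0–1 (7): add. Components now {0,1,2,3} {4}
1–4 (9): add. Components now {0,1,2,3,4}
The 2nd edge added is 0–3.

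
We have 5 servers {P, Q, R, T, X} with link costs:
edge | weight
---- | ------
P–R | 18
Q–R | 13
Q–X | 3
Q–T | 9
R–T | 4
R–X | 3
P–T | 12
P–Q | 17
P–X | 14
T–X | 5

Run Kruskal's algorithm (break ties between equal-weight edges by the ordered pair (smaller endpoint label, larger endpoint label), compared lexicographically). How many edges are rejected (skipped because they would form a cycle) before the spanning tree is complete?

2

Kruskal: consider edges lightest-first.
Q–X (3): add — endpoints in different components.
R–X (3): add — endpoints in different components.
R–T (4): add — endpoints in different components.
T–X (5): skip — X and T already connected.
Q–T (9): skip — Q and T already connected.
P–T (12): add — endpoints in different components.
Edges rejected before the tree was complete: 2.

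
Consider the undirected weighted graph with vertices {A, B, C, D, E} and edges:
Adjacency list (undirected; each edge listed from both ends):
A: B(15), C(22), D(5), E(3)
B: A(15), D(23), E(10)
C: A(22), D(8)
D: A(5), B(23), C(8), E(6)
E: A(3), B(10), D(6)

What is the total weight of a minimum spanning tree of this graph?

Kruskal's algorithm — process edges by increasing weight (ties by edge label):
A–E (3): add. Components now {A,E} {B} {C} {D}
A–D (5): add. Components now {A,D,E} {B} {C}
D–E (6): skip — D and E already connected.
C–D (8): add. Components now {A,C,D,E} {B}
B–E (10): add. Components now {A,B,C,D,E}
MST edges: A–E, A–D, C–D, B–E; total weight 3+5+8+10 = 26.

26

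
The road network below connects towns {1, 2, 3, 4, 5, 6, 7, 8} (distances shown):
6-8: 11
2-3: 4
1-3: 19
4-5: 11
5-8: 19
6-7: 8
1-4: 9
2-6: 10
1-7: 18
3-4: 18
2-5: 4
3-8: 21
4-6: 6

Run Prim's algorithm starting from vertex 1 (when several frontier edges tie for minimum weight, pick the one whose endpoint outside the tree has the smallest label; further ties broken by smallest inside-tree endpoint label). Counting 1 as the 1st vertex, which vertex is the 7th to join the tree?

Prim's algorithm from 1:
Step 1: cheapest edge leaving the tree is 1-4 (9); add 4.
Step 2: cheapest edge leaving the tree is 4-6 (6); add 6.
Step 3: cheapest edge leaving the tree is 6-7 (8); add 7.
Step 4: cheapest edge leaving the tree is 2-6 (10); add 2.
Step 5: cheapest edge leaving the tree is 2-3 (4); add 3.
Step 6: cheapest edge leaving the tree is 2-5 (4); add 5.
Step 7: cheapest edge leaving the tree is 6-8 (11); add 8.
Vertex order: 1, 4, 6, 7, 2, 3, 5, 8. The 7th vertex is 5.

5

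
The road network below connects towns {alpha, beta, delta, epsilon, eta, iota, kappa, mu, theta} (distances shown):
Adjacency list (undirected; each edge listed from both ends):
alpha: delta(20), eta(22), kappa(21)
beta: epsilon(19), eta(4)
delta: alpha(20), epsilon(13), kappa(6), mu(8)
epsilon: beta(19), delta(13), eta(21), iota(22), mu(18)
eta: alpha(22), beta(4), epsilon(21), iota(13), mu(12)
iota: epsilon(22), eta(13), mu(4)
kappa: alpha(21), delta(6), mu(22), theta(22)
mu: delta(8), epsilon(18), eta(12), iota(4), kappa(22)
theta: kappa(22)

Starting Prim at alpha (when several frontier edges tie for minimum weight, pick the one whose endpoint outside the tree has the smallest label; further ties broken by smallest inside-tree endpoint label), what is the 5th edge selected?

eta-mu

Prim's algorithm from alpha:
Step 1: cheapest edge leaving the tree is alpha–delta (20); add delta.
Step 2: cheapest edge leaving the tree is delta–kappa (6); add kappa.
Step 3: cheapest edge leaving the tree is delta–mu (8); add mu.
Step 4: cheapest edge leaving the tree is iota–mu (4); add iota.
Step 5: cheapest edge leaving the tree is eta–mu (12); add eta.
Step 6: cheapest edge leaving the tree is beta–eta (4); add beta.
Step 7: cheapest edge leaving the tree is delta–epsilon (13); add epsilon.
Step 8: cheapest edge leaving the tree is kappa–theta (22); add theta.
The 5th edge added is eta–mu.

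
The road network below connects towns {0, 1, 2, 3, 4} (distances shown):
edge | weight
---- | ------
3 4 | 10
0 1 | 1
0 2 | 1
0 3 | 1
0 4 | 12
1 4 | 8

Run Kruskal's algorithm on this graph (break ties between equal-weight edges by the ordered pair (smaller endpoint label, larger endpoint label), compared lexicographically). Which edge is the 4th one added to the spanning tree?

1-4

Kruskal's algorithm — process edges by increasing weight (ties by edge label):
0 1 (1): add. Components now {0,1} {2} {3} {4}
0 2 (1): add. Components now {0,1,2} {3} {4}
0 3 (1): add. Components now {0,1,2,3} {4}
1 4 (8): add. Components now {0,1,2,3,4}
The 4th edge added is 1 4.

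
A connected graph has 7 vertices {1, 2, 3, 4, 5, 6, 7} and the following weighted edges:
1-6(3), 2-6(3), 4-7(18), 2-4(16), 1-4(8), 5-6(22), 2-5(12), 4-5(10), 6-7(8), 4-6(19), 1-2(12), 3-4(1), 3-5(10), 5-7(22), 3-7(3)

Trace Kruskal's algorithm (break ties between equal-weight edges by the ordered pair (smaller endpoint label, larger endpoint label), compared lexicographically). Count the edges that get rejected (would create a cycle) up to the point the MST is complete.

Sort edges by weight, then run Kruskal:
3-4 (1): add. Components now {1} {2} {3,4} {5} {6} {7}
1-6 (3): add. Components now {1,6} {2} {3,4} {5} {7}
2-6 (3): add. Components now {1,2,6} {3,4} {5} {7}
3-7 (3): add. Components now {1,2,6} {3,4,7} {5}
1-4 (8): add. Components now {1,2,3,4,6,7} {5}
6-7 (8): skip — 6 and 7 already connected.
3-5 (10): add. Components now {1,2,3,4,5,6,7}
Edges rejected before the tree was complete: 1.

1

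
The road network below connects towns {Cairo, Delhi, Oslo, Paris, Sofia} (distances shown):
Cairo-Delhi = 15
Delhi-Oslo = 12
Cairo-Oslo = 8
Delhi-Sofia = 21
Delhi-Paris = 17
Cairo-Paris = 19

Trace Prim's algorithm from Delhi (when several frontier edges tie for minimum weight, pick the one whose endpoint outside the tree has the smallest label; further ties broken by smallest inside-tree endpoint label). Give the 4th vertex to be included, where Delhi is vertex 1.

Paris

Grow the tree from Delhi using Prim:
Step 1: frontier [Delhi-Oslo 12, Cairo-Delhi 15, Delhi-Paris 17, Delhi-Sofia 21] → take Delhi-Oslo (12); add Oslo.
Step 2: frontier [Cairo-Delhi 15, Delhi-Paris 17, Delhi-Sofia 21, Cairo-Oslo 8] → take Cairo-Oslo (8); add Cairo.
Step 3: frontier [Cairo-Paris 19, Delhi-Paris 17, Delhi-Sofia 21] → take Delhi-Paris (17); add Paris.
Step 4: frontier [Delhi-Sofia 21] → take Delhi-Sofia (21); add Sofia.
Vertex order: Delhi, Oslo, Cairo, Paris, Sofia. The 4th vertex is Paris.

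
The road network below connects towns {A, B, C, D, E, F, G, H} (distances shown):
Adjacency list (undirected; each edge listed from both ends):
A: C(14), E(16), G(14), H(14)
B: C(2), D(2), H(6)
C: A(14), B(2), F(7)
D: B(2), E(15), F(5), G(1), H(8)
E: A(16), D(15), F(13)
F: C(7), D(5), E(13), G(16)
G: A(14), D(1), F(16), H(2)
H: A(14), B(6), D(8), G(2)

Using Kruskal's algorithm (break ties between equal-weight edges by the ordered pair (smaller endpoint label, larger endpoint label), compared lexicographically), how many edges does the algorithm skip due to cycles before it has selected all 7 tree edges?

3

Kruskal's algorithm — process edges by increasing weight (ties by edge label):
D-G (1): add — endpoints in different components.
B-C (2): add — endpoints in different components.
B-D (2): add — endpoints in different components.
G-H (2): add — endpoints in different components.
D-F (5): add — endpoints in different components.
B-H (6): skip — B and H already connected.
C-F (7): skip — C and F already connected.
D-H (8): skip — D and H already connected.
E-F (13): add — endpoints in different components.
A-C (14): add — endpoints in different components.
Edges rejected before the tree was complete: 3.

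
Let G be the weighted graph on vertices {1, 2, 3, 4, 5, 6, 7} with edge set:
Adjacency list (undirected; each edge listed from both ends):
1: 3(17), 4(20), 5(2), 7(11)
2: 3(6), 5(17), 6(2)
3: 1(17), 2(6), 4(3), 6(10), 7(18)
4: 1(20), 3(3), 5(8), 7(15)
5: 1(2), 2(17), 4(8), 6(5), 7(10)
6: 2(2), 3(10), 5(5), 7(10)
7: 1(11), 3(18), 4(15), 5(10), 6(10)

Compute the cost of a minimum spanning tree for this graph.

Grow the tree from 1 using Prim:
Step 1: cheapest edge leaving the tree is 1—5 (2); add 5.
Step 2: cheapest edge leaving the tree is 5—6 (5); add 6.
Step 3: cheapest edge leaving the tree is 2—6 (2); add 2.
Step 4: cheapest edge leaving the tree is 2—3 (6); add 3.
Step 5: cheapest edge leaving the tree is 3—4 (3); add 4.
Step 6: cheapest edge leaving the tree is 5—7 (10); add 7.
MST edges: 1—5, 5—6, 2—6, 2—3, 3—4, 5—7; total weight 2+5+2+6+3+10 = 28.

28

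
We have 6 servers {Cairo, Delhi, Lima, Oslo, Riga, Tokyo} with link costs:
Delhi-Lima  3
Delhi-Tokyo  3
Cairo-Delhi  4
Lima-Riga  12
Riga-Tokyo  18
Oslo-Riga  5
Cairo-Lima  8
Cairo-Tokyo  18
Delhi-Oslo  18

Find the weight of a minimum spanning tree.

27

Kruskal: consider edges lightest-first.
Delhi-Lima (3): add — endpoints in different components.
Delhi-Tokyo (3): add — endpoints in different components.
Cairo-Delhi (4): add — endpoints in different components.
Oslo-Riga (5): add — endpoints in different components.
Cairo-Lima (8): skip — Lima and Cairo already connected.
Lima-Riga (12): add — endpoints in different components.
MST edges: Delhi-Lima, Delhi-Tokyo, Cairo-Delhi, Oslo-Riga, Lima-Riga; total weight 3+3+4+5+12 = 27.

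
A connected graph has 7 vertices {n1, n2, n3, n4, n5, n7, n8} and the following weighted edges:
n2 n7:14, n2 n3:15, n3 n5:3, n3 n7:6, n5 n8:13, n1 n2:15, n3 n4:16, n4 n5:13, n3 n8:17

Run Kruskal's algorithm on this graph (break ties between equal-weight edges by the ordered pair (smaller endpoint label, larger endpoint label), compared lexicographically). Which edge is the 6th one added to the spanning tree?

n1-n2

Sort edges by weight, then run Kruskal:
n3 n5 (3): add. Components now {n3,n5} {n4} {n1} {n2} {n7} {n8}
n3 n7 (6): add. Components now {n3,n5,n7} {n4} {n1} {n2} {n8}
n4 n5 (13): add. Components now {n3,n4,n5,n7} {n1} {n2} {n8}
n5 n8 (13): add. Components now {n3,n4,n5,n7,n8} {n1} {n2}
n2 n7 (14): add. Components now {n2,n3,n4,n5,n7,n8} {n1}
n1 n2 (15): add. Components now {n1,n2,n3,n4,n5,n7,n8}
The 6th edge added is n1 n2.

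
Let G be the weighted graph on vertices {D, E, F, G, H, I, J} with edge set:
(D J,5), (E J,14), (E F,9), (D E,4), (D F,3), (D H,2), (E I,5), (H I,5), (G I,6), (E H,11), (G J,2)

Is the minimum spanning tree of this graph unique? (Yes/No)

Sort edges by weight, then run Kruskal:
D H (2): add. Components now {D,H} {E} {F} {G} {I} {J}
G J (2): add. Components now {D,H} {E} {F} {G,J} {I}
D F (3): add. Components now {D,F,H} {E} {G,J} {I}
D E (4): add. Components now {D,E,F,H} {G,J} {I}
D J (5): add. Components now {D,E,F,G,H,J} {I}
E I (5): add. Components now {D,E,F,G,H,I,J}
Non-tree edge H I has weight 5, equal to the heaviest edge on its tree cycle — swapping gives another MST of the same weight. Not unique.

No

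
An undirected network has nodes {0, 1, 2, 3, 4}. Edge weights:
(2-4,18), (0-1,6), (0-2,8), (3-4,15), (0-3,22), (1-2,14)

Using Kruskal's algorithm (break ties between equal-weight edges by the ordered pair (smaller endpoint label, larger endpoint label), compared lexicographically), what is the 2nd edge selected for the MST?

Kruskal: consider edges lightest-first.
0-1 (6): add — endpoints in different components.
0-2 (8): add — endpoints in different components.
1-2 (14): skip — 1 and 2 already connected.
3-4 (15): add — endpoints in different components.
2-4 (18): add — endpoints in different components.
The 2nd edge added is 0-2.

0-2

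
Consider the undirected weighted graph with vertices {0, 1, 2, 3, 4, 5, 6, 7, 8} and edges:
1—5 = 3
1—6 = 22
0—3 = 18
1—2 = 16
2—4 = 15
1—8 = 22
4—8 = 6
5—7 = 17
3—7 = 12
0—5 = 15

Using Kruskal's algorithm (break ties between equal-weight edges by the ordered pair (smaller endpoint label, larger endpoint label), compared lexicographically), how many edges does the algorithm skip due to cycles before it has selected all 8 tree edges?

Sort edges by weight, then run Kruskal:
1—5 (3): add — endpoints in different components.
4—8 (6): add — endpoints in different components.
3—7 (12): add — endpoints in different components.
0—5 (15): add — endpoints in different components.
2—4 (15): add — endpoints in different components.
1—2 (16): add — endpoints in different components.
5—7 (17): add — endpoints in different components.
0—3 (18): skip — 0 and 3 already connected.
1—6 (22): add — endpoints in different components.
Edges rejected before the tree was complete: 1.

1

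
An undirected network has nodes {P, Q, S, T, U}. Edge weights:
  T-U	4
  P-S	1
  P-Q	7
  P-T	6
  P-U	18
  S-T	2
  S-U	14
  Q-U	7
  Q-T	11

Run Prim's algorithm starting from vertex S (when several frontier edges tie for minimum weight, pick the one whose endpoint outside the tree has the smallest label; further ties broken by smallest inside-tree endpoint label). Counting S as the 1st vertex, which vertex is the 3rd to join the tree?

T

Prim's algorithm from S:
Step 1: cheapest edge leaving the tree is P-S (1); add P.
Step 2: cheapest edge leaving the tree is S-T (2); add T.
Step 3: cheapest edge leaving the tree is T-U (4); add U.
Step 4: cheapest edge leaving the tree is P-Q (7); add Q.
Vertex order: S, P, T, U, Q. The 3rd vertex is T.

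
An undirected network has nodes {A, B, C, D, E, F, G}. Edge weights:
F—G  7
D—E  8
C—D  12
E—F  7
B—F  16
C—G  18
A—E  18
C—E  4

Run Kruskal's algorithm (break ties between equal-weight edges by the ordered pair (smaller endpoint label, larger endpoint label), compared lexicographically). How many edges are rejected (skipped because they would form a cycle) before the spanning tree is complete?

Kruskal's algorithm — process edges by increasing weight (ties by edge label):
C—E (4): add — endpoints in different components.
E—F (7): add — endpoints in different components.
F—G (7): add — endpoints in different components.
D—E (8): add — endpoints in different components.
C—D (12): skip — C and D already connected.
B—F (16): add — endpoints in different components.
A—E (18): add — endpoints in different components.
Edges rejected before the tree was complete: 1.

1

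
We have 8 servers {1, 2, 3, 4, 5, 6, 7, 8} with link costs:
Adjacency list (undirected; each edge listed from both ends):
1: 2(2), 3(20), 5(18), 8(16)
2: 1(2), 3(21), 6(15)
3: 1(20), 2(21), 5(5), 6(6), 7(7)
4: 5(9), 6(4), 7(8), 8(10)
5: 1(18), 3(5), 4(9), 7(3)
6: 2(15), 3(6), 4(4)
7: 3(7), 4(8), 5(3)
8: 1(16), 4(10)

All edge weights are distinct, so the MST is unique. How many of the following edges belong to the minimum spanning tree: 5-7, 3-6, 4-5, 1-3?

2

Kruskal's algorithm — process edges by increasing weight (ties by edge label):
1-2 (2): add — endpoints in different components.
5-7 (3): add — endpoints in different components.
4-6 (4): add — endpoints in different components.
3-5 (5): add — endpoints in different components.
3-6 (6): add — endpoints in different components.
3-7 (7): skip — 3 and 7 already connected.
4-7 (8): skip — 4 and 7 already connected.
4-5 (9): skip — 4 and 5 already connected.
4-8 (10): add — endpoints in different components.
2-6 (15): add — endpoints in different components.
MST edge set: {1-2, 5-7, 4-6, 3-5, 3-6, 4-8, 2-6}.
Of the listed edges, {5-7, 3-6} are in the MST → 2.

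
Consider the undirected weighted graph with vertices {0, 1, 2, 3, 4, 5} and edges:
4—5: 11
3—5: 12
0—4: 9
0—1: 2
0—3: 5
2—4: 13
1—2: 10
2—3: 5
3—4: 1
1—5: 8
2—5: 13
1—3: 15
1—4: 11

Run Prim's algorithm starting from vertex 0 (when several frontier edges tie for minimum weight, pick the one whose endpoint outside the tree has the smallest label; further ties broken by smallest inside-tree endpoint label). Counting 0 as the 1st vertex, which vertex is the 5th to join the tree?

2

Grow the tree from 0 using Prim:
Step 1: frontier [0—1 2, 0—3 5, 0—4 9] → take 0—1 (2); add 1.
Step 2: frontier [0—3 5, 0—4 9, 1—5 8, 1—2 10, 1—4 11, 1—3 15] → take 0—3 (5); add 3.
Step 3: frontier [0—4 9, 1—5 8, 1—2 10, 1—4 11, 3—4 1, 2—3 5, 3—5 12] → take 3—4 (1); add 4.
Step 4: frontier [1—5 8, 1—2 10, 2—3 5, 3—5 12, 4—5 11, 2—4 13] → take 2—3 (5); add 2.
Step 5: frontier [1—5 8, 2—5 13, 3—5 12, 4—5 11] → take 1—5 (8); add 5.
Vertex order: 0, 1, 3, 4, 2, 5. The 5th vertex is 2.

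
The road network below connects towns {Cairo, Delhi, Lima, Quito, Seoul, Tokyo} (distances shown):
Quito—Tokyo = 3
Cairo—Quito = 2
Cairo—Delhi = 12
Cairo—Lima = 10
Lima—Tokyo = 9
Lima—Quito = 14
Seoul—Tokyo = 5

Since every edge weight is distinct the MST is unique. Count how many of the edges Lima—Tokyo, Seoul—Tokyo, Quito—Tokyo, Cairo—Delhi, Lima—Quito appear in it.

4

Kruskal's algorithm — process edges by increasing weight (ties by edge label):
Cairo—Quito (2): add — endpoints in different components.
Quito—Tokyo (3): add — endpoints in different components.
Seoul—Tokyo (5): add — endpoints in different components.
Lima—Tokyo (9): add — endpoints in different components.
Cairo—Lima (10): skip — Cairo and Lima already connected.
Cairo—Delhi (12): add — endpoints in different components.
MST edge set: {Cairo—Quito, Quito—Tokyo, Seoul—Tokyo, Lima—Tokyo, Cairo—Delhi}.
Of the listed edges, {Lima—Tokyo, Seoul—Tokyo, Quito—Tokyo, Cairo—Delhi} are in the MST → 4.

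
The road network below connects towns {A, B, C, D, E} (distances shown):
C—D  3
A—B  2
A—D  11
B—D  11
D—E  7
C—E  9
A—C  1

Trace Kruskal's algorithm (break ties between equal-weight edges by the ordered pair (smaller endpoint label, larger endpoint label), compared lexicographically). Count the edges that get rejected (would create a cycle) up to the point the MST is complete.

0

Sort edges by weight, then run Kruskal:
A—C (1): add — endpoints in different components.
A—B (2): add — endpoints in different components.
C—D (3): add — endpoints in different components.
D—E (7): add — endpoints in different components.
Edges rejected before the tree was complete: 0.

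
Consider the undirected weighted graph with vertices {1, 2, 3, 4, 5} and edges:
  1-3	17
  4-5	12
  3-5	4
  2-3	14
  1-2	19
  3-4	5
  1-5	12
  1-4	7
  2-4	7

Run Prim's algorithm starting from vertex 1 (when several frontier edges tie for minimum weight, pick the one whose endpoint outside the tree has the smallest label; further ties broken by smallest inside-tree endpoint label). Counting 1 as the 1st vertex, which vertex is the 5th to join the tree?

2

Prim, starting at 1.
Step 1: frontier [1-4 7, 1-5 12, 1-3 17, 1-2 19] → take 1-4 (7); add 4.
Step 2: frontier [1-5 12, 1-3 17, 1-2 19, 3-4 5, 2-4 7, 4-5 12] → take 3-4 (5); add 3.
Step 3: frontier [1-5 12, 1-2 19, 3-5 4, 2-3 14, 2-4 7, 4-5 12] → take 3-5 (4); add 5.
Step 4: frontier [1-2 19, 2-3 14, 2-4 7] → take 2-4 (7); add 2.
Vertex order: 1, 4, 3, 5, 2. The 5th vertex is 2.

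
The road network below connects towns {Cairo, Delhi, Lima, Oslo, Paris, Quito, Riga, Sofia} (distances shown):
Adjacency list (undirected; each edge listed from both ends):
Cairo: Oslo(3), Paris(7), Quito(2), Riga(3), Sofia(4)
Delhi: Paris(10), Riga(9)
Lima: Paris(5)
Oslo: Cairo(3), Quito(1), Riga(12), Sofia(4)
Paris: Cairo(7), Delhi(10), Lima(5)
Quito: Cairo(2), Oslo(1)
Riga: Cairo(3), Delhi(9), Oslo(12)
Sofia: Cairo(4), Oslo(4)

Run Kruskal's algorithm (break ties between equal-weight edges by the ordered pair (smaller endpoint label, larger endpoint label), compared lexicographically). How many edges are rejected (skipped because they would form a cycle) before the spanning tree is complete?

2

Kruskal's algorithm — process edges by increasing weight (ties by edge label):
Oslo Quito (1): add — endpoints in different components.
Cairo Quito (2): add — endpoints in different components.
Cairo Oslo (3): skip — Cairo and Oslo already connected.
Cairo Riga (3): add — endpoints in different components.
Cairo Sofia (4): add — endpoints in different components.
Oslo Sofia (4): skip — Oslo and Sofia already connected.
Lima Paris (5): add — endpoints in different components.
Cairo Paris (7): add — endpoints in different components.
Delhi Riga (9): add — endpoints in different components.
Edges rejected before the tree was complete: 2.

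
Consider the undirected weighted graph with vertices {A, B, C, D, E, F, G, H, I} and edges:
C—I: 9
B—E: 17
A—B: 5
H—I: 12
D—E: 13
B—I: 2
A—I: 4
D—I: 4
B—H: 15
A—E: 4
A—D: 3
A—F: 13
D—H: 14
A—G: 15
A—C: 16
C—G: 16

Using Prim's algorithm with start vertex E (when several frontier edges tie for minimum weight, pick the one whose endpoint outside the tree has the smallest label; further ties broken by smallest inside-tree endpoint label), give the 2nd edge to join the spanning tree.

Grow the tree from E using Prim:
Step 1: cheapest edge leaving the tree is A—E (4); add A.
Step 2: cheapest edge leaving the tree is A—D (3); add D.
Step 3: cheapest edge leaving the tree is A—I (4); add I.
Step 4: cheapest edge leaving the tree is B—I (2); add B.
Step 5: cheapest edge leaving the tree is C—I (9); add C.
Step 6: cheapest edge leaving the tree is H—I (12); add H.
Step 7: cheapest edge leaving the tree is A—F (13); add F.
Step 8: cheapest edge leaving the tree is A—G (15); add G.
The 2nd edge added is A—D.

A-D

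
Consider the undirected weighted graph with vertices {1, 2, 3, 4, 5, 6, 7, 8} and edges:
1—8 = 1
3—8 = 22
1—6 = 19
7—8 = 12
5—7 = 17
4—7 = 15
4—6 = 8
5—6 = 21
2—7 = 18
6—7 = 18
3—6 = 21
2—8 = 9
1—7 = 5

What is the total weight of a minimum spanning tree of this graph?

76

Kruskal's algorithm — process edges by increasing weight (ties by edge label):
1—8 (1): add — endpoints in different components.
1—7 (5): add — endpoints in different components.
4—6 (8): add — endpoints in different components.
2—8 (9): add — endpoints in different components.
7—8 (12): skip — 7 and 8 already connected.
4—7 (15): add — endpoints in different components.
5—7 (17): add — endpoints in different components.
2—7 (18): skip — 2 and 7 already connected.
6—7 (18): skip — 6 and 7 already connected.
1—6 (19): skip — 1 and 6 already connected.
3—6 (21): add — endpoints in different components.
MST edges: 1—8, 1—7, 4—6, 2—8, 4—7, 5—7, 3—6; total weight 1+5+8+9+15+17+21 = 76.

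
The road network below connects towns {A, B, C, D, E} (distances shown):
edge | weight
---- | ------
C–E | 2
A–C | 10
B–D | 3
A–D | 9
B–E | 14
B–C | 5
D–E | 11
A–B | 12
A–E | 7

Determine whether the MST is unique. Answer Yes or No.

Kruskal: consider edges lightest-first.
C–E (2): add — endpoints in different components.
B–D (3): add — endpoints in different components.
B–C (5): add — endpoints in different components.
A–E (7): add — endpoints in different components.
Every non-tree edge has weight strictly greater than the heaviest edge on the tree path between its endpoints, so the MST is unique.

Yes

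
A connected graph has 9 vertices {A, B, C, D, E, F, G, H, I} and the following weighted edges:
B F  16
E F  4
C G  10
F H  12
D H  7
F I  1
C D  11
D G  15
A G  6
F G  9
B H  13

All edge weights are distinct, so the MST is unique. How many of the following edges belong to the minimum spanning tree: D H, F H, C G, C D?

3

Kruskal: consider edges lightest-first.
F I (1): add — endpoints in different components.
E F (4): add — endpoints in different components.
A G (6): add — endpoints in different components.
D H (7): add — endpoints in different components.
F G (9): add — endpoints in different components.
C G (10): add — endpoints in different components.
C D (11): add — endpoints in different components.
F H (12): skip — F and H already connected.
B H (13): add — endpoints in different components.
MST edge set: {F I, E F, A G, D H, F G, C G, C D, B H}.
Of the listed edges, {D H, C G, C D} are in the MST → 3.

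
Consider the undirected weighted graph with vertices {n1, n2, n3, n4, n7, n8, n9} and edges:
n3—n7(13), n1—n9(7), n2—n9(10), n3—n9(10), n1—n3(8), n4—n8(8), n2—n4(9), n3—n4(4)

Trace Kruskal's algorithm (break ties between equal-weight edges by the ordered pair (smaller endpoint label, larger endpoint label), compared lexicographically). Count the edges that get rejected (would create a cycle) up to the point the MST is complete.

2

Kruskal's algorithm — process edges by increasing weight (ties by edge label):
n3—n4 (4): add — endpoints in different components.
n1—n9 (7): add — endpoints in different components.
n1—n3 (8): add — endpoints in different components.
n4—n8 (8): add — endpoints in different components.
n2—n4 (9): add — endpoints in different components.
n2—n9 (10): skip — n2 and n9 already connected.
n3—n9 (10): skip — n9 and n3 already connected.
n3—n7 (13): add — endpoints in different components.
Edges rejected before the tree was complete: 2.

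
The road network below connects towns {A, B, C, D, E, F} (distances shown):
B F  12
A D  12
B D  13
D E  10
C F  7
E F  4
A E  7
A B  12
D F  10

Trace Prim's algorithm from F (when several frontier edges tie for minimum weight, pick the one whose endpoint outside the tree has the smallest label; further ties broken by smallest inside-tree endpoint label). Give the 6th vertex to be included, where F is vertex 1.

B

Prim's algorithm from F:
Step 1: cheapest edge leaving the tree is E F (4); add E.
Step 2: cheapest edge leaving the tree is A E (7); add A.
Step 3: cheapest edge leaving the tree is C F (7); add C.
Step 4: cheapest edge leaving the tree is D E (10); add D.
Step 5: cheapest edge leaving the tree is A B (12); add B.
Vertex order: F, E, A, C, D, B. The 6th vertex is B.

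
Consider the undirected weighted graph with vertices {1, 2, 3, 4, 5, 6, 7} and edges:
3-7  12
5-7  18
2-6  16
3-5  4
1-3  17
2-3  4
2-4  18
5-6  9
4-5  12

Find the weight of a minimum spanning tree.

Sort edges by weight, then run Kruskal:
2-3 (4): add — endpoints in different components.
3-5 (4): add — endpoints in different components.
5-6 (9): add — endpoints in different components.
3-7 (12): add — endpoints in different components.
4-5 (12): add — endpoints in different components.
2-6 (16): skip — 2 and 6 already connected.
1-3 (17): add — endpoints in different components.
MST edges: 2-3, 3-5, 5-6, 3-7, 4-5, 1-3; total weight 4+4+9+12+12+17 = 58.

58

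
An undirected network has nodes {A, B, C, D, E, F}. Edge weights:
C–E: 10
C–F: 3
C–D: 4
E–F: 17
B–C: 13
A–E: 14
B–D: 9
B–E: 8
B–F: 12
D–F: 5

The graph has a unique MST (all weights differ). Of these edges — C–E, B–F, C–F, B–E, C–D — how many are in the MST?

Sort edges by weight, then run Kruskal:
C–F (3): add. Components now {A} {B} {C,F} {D} {E}
C–D (4): add. Components now {A} {B} {C,D,F} {E}
D–F (5): skip — D and F already connected.
B–E (8): add. Components now {A} {B,E} {C,D,F}
B–D (9): add. Components now {A} {B,C,D,E,F}
C–E (10): skip — C and E already connected.
B–F (12): skip — B and F already connected.
B–C (13): skip — B and C already connected.
A–E (14): add. Components now {A,B,C,D,E,F}
MST edge set: {C–F, C–D, B–E, B–D, A–E}.
Of the listed edges, {C–F, B–E, C–D} are in the MST → 3.

3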